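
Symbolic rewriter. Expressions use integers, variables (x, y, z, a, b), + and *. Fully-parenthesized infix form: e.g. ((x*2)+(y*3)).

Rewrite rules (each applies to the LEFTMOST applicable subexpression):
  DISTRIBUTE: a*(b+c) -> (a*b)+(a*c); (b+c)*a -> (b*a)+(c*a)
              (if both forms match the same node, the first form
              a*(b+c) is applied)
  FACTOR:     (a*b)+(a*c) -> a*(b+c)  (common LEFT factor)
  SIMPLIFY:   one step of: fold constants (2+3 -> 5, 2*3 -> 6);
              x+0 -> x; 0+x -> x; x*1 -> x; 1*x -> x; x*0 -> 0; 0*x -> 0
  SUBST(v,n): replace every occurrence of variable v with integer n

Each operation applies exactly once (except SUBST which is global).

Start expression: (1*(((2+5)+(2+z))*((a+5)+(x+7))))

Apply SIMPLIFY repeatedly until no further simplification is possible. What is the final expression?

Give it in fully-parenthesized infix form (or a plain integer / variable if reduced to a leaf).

Start: (1*(((2+5)+(2+z))*((a+5)+(x+7))))
Step 1: at root: (1*(((2+5)+(2+z))*((a+5)+(x+7)))) -> (((2+5)+(2+z))*((a+5)+(x+7))); overall: (1*(((2+5)+(2+z))*((a+5)+(x+7)))) -> (((2+5)+(2+z))*((a+5)+(x+7)))
Step 2: at LL: (2+5) -> 7; overall: (((2+5)+(2+z))*((a+5)+(x+7))) -> ((7+(2+z))*((a+5)+(x+7)))
Fixed point: ((7+(2+z))*((a+5)+(x+7)))

Answer: ((7+(2+z))*((a+5)+(x+7)))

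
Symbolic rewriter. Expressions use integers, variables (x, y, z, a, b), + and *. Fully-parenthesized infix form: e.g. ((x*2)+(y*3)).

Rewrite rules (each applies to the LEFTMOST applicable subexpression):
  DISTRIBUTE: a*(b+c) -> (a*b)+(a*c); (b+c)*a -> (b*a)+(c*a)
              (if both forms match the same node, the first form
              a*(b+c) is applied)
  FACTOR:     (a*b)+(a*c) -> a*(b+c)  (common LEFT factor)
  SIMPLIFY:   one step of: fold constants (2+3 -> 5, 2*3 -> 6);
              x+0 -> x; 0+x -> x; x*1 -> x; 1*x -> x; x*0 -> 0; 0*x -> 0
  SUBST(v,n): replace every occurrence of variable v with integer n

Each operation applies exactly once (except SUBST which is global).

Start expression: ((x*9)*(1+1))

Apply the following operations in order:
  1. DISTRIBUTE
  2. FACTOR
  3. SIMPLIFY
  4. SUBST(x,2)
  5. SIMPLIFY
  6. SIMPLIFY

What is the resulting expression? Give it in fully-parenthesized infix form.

Start: ((x*9)*(1+1))
Apply DISTRIBUTE at root (target: ((x*9)*(1+1))): ((x*9)*(1+1)) -> (((x*9)*1)+((x*9)*1))
Apply FACTOR at root (target: (((x*9)*1)+((x*9)*1))): (((x*9)*1)+((x*9)*1)) -> ((x*9)*(1+1))
Apply SIMPLIFY at R (target: (1+1)): ((x*9)*(1+1)) -> ((x*9)*2)
Apply SUBST(x,2): ((x*9)*2) -> ((2*9)*2)
Apply SIMPLIFY at L (target: (2*9)): ((2*9)*2) -> (18*2)
Apply SIMPLIFY at root (target: (18*2)): (18*2) -> 36

Answer: 36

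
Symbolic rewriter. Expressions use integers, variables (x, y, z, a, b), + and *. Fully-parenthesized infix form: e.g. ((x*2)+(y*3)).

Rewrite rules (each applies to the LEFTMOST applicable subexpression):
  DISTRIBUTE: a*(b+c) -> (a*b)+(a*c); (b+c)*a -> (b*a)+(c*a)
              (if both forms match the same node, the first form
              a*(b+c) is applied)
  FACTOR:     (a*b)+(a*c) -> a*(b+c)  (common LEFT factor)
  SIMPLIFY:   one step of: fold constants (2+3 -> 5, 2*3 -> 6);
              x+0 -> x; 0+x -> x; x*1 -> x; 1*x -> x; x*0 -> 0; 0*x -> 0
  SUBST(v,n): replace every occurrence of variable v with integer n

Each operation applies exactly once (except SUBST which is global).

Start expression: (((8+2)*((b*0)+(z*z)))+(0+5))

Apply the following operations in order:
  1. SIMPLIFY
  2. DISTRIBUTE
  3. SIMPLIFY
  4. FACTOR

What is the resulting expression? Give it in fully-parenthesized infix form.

Answer: ((10*(0+(z*z)))+(0+5))

Derivation:
Start: (((8+2)*((b*0)+(z*z)))+(0+5))
Apply SIMPLIFY at LL (target: (8+2)): (((8+2)*((b*0)+(z*z)))+(0+5)) -> ((10*((b*0)+(z*z)))+(0+5))
Apply DISTRIBUTE at L (target: (10*((b*0)+(z*z)))): ((10*((b*0)+(z*z)))+(0+5)) -> (((10*(b*0))+(10*(z*z)))+(0+5))
Apply SIMPLIFY at LLR (target: (b*0)): (((10*(b*0))+(10*(z*z)))+(0+5)) -> (((10*0)+(10*(z*z)))+(0+5))
Apply FACTOR at L (target: ((10*0)+(10*(z*z)))): (((10*0)+(10*(z*z)))+(0+5)) -> ((10*(0+(z*z)))+(0+5))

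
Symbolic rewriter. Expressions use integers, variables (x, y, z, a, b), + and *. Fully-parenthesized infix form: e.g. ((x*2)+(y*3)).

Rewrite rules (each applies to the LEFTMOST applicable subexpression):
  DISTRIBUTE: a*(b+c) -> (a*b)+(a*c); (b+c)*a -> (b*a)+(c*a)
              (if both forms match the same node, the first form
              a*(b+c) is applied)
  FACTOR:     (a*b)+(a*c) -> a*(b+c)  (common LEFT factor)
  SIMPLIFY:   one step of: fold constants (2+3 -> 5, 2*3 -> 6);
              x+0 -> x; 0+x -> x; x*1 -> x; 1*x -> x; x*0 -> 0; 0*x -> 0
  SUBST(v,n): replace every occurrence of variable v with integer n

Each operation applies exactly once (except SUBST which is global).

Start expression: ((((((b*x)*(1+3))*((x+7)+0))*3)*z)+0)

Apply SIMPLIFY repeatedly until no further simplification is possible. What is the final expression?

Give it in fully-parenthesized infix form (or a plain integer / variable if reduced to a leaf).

Start: ((((((b*x)*(1+3))*((x+7)+0))*3)*z)+0)
Step 1: at root: ((((((b*x)*(1+3))*((x+7)+0))*3)*z)+0) -> (((((b*x)*(1+3))*((x+7)+0))*3)*z); overall: ((((((b*x)*(1+3))*((x+7)+0))*3)*z)+0) -> (((((b*x)*(1+3))*((x+7)+0))*3)*z)
Step 2: at LLLR: (1+3) -> 4; overall: (((((b*x)*(1+3))*((x+7)+0))*3)*z) -> (((((b*x)*4)*((x+7)+0))*3)*z)
Step 3: at LLR: ((x+7)+0) -> (x+7); overall: (((((b*x)*4)*((x+7)+0))*3)*z) -> (((((b*x)*4)*(x+7))*3)*z)
Fixed point: (((((b*x)*4)*(x+7))*3)*z)

Answer: (((((b*x)*4)*(x+7))*3)*z)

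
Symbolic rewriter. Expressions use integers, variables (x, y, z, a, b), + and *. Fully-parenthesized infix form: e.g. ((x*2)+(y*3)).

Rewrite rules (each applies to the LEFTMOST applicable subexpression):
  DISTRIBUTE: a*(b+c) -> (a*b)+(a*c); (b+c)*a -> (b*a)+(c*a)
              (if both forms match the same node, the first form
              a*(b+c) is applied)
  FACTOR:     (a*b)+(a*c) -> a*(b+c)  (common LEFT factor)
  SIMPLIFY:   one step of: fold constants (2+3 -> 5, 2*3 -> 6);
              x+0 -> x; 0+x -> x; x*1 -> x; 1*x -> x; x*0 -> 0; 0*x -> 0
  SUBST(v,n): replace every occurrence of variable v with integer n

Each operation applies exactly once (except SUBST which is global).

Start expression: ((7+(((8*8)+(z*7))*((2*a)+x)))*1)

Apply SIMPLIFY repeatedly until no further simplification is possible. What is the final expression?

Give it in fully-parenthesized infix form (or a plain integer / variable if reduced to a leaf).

Answer: (7+((64+(z*7))*((2*a)+x)))

Derivation:
Start: ((7+(((8*8)+(z*7))*((2*a)+x)))*1)
Step 1: at root: ((7+(((8*8)+(z*7))*((2*a)+x)))*1) -> (7+(((8*8)+(z*7))*((2*a)+x))); overall: ((7+(((8*8)+(z*7))*((2*a)+x)))*1) -> (7+(((8*8)+(z*7))*((2*a)+x)))
Step 2: at RLL: (8*8) -> 64; overall: (7+(((8*8)+(z*7))*((2*a)+x))) -> (7+((64+(z*7))*((2*a)+x)))
Fixed point: (7+((64+(z*7))*((2*a)+x)))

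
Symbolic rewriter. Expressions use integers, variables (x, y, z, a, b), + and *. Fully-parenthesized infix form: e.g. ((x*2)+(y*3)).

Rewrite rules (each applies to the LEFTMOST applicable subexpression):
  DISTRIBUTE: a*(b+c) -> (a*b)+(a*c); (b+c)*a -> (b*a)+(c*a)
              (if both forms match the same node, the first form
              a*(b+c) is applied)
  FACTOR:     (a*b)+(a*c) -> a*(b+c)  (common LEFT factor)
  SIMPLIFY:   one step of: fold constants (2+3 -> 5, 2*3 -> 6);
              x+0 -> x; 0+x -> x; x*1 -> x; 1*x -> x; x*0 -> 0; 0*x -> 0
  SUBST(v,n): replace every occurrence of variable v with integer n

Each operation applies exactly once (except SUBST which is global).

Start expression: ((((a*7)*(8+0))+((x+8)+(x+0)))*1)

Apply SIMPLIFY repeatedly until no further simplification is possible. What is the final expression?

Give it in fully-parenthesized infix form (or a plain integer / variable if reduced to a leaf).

Start: ((((a*7)*(8+0))+((x+8)+(x+0)))*1)
Step 1: at root: ((((a*7)*(8+0))+((x+8)+(x+0)))*1) -> (((a*7)*(8+0))+((x+8)+(x+0))); overall: ((((a*7)*(8+0))+((x+8)+(x+0)))*1) -> (((a*7)*(8+0))+((x+8)+(x+0)))
Step 2: at LR: (8+0) -> 8; overall: (((a*7)*(8+0))+((x+8)+(x+0))) -> (((a*7)*8)+((x+8)+(x+0)))
Step 3: at RR: (x+0) -> x; overall: (((a*7)*8)+((x+8)+(x+0))) -> (((a*7)*8)+((x+8)+x))
Fixed point: (((a*7)*8)+((x+8)+x))

Answer: (((a*7)*8)+((x+8)+x))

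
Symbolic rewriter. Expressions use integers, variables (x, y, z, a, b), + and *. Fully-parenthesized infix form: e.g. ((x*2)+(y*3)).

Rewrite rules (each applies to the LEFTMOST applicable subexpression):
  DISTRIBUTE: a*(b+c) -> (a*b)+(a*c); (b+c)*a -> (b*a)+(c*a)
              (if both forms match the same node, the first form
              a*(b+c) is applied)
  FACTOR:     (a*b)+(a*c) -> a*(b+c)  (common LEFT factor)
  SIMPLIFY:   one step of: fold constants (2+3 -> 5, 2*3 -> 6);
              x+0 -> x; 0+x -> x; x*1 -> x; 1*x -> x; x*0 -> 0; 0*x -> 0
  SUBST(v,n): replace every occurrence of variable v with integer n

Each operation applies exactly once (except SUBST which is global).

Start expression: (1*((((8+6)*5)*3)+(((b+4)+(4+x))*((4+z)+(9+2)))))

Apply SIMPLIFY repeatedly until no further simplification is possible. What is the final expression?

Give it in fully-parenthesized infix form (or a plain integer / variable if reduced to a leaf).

Answer: (210+(((b+4)+(4+x))*((4+z)+11)))

Derivation:
Start: (1*((((8+6)*5)*3)+(((b+4)+(4+x))*((4+z)+(9+2)))))
Step 1: at root: (1*((((8+6)*5)*3)+(((b+4)+(4+x))*((4+z)+(9+2))))) -> ((((8+6)*5)*3)+(((b+4)+(4+x))*((4+z)+(9+2)))); overall: (1*((((8+6)*5)*3)+(((b+4)+(4+x))*((4+z)+(9+2))))) -> ((((8+6)*5)*3)+(((b+4)+(4+x))*((4+z)+(9+2))))
Step 2: at LLL: (8+6) -> 14; overall: ((((8+6)*5)*3)+(((b+4)+(4+x))*((4+z)+(9+2)))) -> (((14*5)*3)+(((b+4)+(4+x))*((4+z)+(9+2))))
Step 3: at LL: (14*5) -> 70; overall: (((14*5)*3)+(((b+4)+(4+x))*((4+z)+(9+2)))) -> ((70*3)+(((b+4)+(4+x))*((4+z)+(9+2))))
Step 4: at L: (70*3) -> 210; overall: ((70*3)+(((b+4)+(4+x))*((4+z)+(9+2)))) -> (210+(((b+4)+(4+x))*((4+z)+(9+2))))
Step 5: at RRR: (9+2) -> 11; overall: (210+(((b+4)+(4+x))*((4+z)+(9+2)))) -> (210+(((b+4)+(4+x))*((4+z)+11)))
Fixed point: (210+(((b+4)+(4+x))*((4+z)+11)))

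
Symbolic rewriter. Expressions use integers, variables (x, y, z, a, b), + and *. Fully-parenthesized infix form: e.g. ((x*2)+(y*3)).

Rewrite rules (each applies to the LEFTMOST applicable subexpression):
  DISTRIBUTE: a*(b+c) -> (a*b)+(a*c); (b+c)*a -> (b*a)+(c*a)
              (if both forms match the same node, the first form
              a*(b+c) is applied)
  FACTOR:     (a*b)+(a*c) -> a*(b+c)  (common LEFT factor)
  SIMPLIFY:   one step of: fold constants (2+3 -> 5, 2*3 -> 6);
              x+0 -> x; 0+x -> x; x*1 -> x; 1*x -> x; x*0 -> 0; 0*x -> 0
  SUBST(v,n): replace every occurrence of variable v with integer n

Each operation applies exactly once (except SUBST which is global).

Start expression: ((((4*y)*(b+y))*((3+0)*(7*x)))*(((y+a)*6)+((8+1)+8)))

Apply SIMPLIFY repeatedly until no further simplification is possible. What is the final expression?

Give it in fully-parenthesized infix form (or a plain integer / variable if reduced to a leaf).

Start: ((((4*y)*(b+y))*((3+0)*(7*x)))*(((y+a)*6)+((8+1)+8)))
Step 1: at LRL: (3+0) -> 3; overall: ((((4*y)*(b+y))*((3+0)*(7*x)))*(((y+a)*6)+((8+1)+8))) -> ((((4*y)*(b+y))*(3*(7*x)))*(((y+a)*6)+((8+1)+8)))
Step 2: at RRL: (8+1) -> 9; overall: ((((4*y)*(b+y))*(3*(7*x)))*(((y+a)*6)+((8+1)+8))) -> ((((4*y)*(b+y))*(3*(7*x)))*(((y+a)*6)+(9+8)))
Step 3: at RR: (9+8) -> 17; overall: ((((4*y)*(b+y))*(3*(7*x)))*(((y+a)*6)+(9+8))) -> ((((4*y)*(b+y))*(3*(7*x)))*(((y+a)*6)+17))
Fixed point: ((((4*y)*(b+y))*(3*(7*x)))*(((y+a)*6)+17))

Answer: ((((4*y)*(b+y))*(3*(7*x)))*(((y+a)*6)+17))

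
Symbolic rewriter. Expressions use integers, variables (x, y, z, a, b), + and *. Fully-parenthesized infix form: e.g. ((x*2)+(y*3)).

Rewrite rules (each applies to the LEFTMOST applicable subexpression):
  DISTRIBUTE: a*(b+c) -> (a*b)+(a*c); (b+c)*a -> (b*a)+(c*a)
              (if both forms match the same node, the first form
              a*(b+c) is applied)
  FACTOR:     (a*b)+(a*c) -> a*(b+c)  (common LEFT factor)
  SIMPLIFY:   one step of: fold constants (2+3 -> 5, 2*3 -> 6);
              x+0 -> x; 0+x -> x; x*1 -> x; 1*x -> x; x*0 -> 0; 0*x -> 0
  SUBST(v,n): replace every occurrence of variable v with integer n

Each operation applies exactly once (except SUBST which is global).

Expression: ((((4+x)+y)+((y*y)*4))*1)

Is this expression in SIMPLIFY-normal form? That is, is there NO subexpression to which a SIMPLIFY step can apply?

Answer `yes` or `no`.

Answer: no

Derivation:
Expression: ((((4+x)+y)+((y*y)*4))*1)
Scanning for simplifiable subexpressions (pre-order)...
  at root: ((((4+x)+y)+((y*y)*4))*1) (SIMPLIFIABLE)
  at L: (((4+x)+y)+((y*y)*4)) (not simplifiable)
  at LL: ((4+x)+y) (not simplifiable)
  at LLL: (4+x) (not simplifiable)
  at LR: ((y*y)*4) (not simplifiable)
  at LRL: (y*y) (not simplifiable)
Found simplifiable subexpr at path root: ((((4+x)+y)+((y*y)*4))*1)
One SIMPLIFY step would give: (((4+x)+y)+((y*y)*4))
-> NOT in normal form.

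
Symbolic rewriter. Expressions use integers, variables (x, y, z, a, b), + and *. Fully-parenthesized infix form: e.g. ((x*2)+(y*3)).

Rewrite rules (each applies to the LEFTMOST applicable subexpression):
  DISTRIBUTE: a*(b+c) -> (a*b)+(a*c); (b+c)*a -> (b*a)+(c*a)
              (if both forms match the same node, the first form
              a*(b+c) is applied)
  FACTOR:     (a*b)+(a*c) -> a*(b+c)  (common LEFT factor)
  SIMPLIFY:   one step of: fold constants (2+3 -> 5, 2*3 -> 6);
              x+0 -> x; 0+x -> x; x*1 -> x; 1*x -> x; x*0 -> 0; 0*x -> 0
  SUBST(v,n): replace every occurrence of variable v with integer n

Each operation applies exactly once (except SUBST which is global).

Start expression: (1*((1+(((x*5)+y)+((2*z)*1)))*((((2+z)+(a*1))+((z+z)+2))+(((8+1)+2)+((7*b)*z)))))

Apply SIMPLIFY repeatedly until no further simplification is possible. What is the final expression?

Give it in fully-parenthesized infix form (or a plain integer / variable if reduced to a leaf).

Answer: ((1+(((x*5)+y)+(2*z)))*((((2+z)+a)+((z+z)+2))+(11+((7*b)*z))))

Derivation:
Start: (1*((1+(((x*5)+y)+((2*z)*1)))*((((2+z)+(a*1))+((z+z)+2))+(((8+1)+2)+((7*b)*z)))))
Step 1: at root: (1*((1+(((x*5)+y)+((2*z)*1)))*((((2+z)+(a*1))+((z+z)+2))+(((8+1)+2)+((7*b)*z))))) -> ((1+(((x*5)+y)+((2*z)*1)))*((((2+z)+(a*1))+((z+z)+2))+(((8+1)+2)+((7*b)*z)))); overall: (1*((1+(((x*5)+y)+((2*z)*1)))*((((2+z)+(a*1))+((z+z)+2))+(((8+1)+2)+((7*b)*z))))) -> ((1+(((x*5)+y)+((2*z)*1)))*((((2+z)+(a*1))+((z+z)+2))+(((8+1)+2)+((7*b)*z))))
Step 2: at LRR: ((2*z)*1) -> (2*z); overall: ((1+(((x*5)+y)+((2*z)*1)))*((((2+z)+(a*1))+((z+z)+2))+(((8+1)+2)+((7*b)*z)))) -> ((1+(((x*5)+y)+(2*z)))*((((2+z)+(a*1))+((z+z)+2))+(((8+1)+2)+((7*b)*z))))
Step 3: at RLLR: (a*1) -> a; overall: ((1+(((x*5)+y)+(2*z)))*((((2+z)+(a*1))+((z+z)+2))+(((8+1)+2)+((7*b)*z)))) -> ((1+(((x*5)+y)+(2*z)))*((((2+z)+a)+((z+z)+2))+(((8+1)+2)+((7*b)*z))))
Step 4: at RRLL: (8+1) -> 9; overall: ((1+(((x*5)+y)+(2*z)))*((((2+z)+a)+((z+z)+2))+(((8+1)+2)+((7*b)*z)))) -> ((1+(((x*5)+y)+(2*z)))*((((2+z)+a)+((z+z)+2))+((9+2)+((7*b)*z))))
Step 5: at RRL: (9+2) -> 11; overall: ((1+(((x*5)+y)+(2*z)))*((((2+z)+a)+((z+z)+2))+((9+2)+((7*b)*z)))) -> ((1+(((x*5)+y)+(2*z)))*((((2+z)+a)+((z+z)+2))+(11+((7*b)*z))))
Fixed point: ((1+(((x*5)+y)+(2*z)))*((((2+z)+a)+((z+z)+2))+(11+((7*b)*z))))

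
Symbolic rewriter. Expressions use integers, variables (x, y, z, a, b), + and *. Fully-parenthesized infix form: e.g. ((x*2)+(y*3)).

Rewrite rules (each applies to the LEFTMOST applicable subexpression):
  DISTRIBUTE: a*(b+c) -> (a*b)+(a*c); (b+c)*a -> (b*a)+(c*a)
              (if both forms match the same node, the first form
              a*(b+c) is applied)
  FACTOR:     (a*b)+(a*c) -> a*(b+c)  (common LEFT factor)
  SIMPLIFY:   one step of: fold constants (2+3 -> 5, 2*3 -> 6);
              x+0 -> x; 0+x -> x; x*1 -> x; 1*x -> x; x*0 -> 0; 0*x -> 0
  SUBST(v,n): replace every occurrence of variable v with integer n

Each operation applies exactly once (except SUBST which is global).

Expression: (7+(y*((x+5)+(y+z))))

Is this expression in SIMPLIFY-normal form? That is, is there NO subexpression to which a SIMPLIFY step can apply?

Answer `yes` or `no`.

Answer: yes

Derivation:
Expression: (7+(y*((x+5)+(y+z))))
Scanning for simplifiable subexpressions (pre-order)...
  at root: (7+(y*((x+5)+(y+z)))) (not simplifiable)
  at R: (y*((x+5)+(y+z))) (not simplifiable)
  at RR: ((x+5)+(y+z)) (not simplifiable)
  at RRL: (x+5) (not simplifiable)
  at RRR: (y+z) (not simplifiable)
Result: no simplifiable subexpression found -> normal form.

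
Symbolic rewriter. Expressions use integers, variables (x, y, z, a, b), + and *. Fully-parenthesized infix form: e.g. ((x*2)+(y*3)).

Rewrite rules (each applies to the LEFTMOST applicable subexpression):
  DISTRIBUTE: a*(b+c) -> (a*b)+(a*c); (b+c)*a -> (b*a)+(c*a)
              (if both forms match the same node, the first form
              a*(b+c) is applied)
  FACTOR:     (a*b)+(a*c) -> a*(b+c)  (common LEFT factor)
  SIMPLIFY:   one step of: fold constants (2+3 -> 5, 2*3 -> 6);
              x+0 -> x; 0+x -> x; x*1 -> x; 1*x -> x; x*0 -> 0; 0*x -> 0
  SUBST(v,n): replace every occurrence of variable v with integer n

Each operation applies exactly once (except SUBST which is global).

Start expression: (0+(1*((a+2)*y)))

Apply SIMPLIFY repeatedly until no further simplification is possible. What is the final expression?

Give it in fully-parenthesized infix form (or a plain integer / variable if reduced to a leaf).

Start: (0+(1*((a+2)*y)))
Step 1: at root: (0+(1*((a+2)*y))) -> (1*((a+2)*y)); overall: (0+(1*((a+2)*y))) -> (1*((a+2)*y))
Step 2: at root: (1*((a+2)*y)) -> ((a+2)*y); overall: (1*((a+2)*y)) -> ((a+2)*y)
Fixed point: ((a+2)*y)

Answer: ((a+2)*y)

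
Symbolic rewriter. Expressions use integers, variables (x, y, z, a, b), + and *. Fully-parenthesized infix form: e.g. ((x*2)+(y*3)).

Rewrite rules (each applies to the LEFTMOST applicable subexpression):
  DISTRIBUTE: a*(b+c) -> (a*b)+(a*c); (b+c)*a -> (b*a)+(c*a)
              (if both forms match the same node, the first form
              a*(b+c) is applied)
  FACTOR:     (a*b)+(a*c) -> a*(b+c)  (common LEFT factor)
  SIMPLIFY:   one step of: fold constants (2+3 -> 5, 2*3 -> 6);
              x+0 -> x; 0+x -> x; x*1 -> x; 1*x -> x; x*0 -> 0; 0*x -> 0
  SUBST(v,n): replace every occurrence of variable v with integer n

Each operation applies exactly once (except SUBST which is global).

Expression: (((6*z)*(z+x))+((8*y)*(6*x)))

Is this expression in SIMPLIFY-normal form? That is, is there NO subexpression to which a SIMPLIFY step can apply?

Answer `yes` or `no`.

Answer: yes

Derivation:
Expression: (((6*z)*(z+x))+((8*y)*(6*x)))
Scanning for simplifiable subexpressions (pre-order)...
  at root: (((6*z)*(z+x))+((8*y)*(6*x))) (not simplifiable)
  at L: ((6*z)*(z+x)) (not simplifiable)
  at LL: (6*z) (not simplifiable)
  at LR: (z+x) (not simplifiable)
  at R: ((8*y)*(6*x)) (not simplifiable)
  at RL: (8*y) (not simplifiable)
  at RR: (6*x) (not simplifiable)
Result: no simplifiable subexpression found -> normal form.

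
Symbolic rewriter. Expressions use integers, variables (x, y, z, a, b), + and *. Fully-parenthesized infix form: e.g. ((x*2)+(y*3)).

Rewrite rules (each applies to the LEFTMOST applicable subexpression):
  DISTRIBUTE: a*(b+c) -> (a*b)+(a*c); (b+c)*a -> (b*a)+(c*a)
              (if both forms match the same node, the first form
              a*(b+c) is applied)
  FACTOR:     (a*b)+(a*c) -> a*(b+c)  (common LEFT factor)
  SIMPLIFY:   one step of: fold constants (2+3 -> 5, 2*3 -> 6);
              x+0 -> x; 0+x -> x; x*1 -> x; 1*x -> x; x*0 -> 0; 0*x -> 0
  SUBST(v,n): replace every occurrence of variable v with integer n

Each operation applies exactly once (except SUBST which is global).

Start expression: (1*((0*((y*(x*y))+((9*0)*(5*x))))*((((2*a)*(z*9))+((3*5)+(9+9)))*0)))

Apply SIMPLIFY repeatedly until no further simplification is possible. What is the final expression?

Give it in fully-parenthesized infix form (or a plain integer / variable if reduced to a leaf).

Answer: 0

Derivation:
Start: (1*((0*((y*(x*y))+((9*0)*(5*x))))*((((2*a)*(z*9))+((3*5)+(9+9)))*0)))
Step 1: at root: (1*((0*((y*(x*y))+((9*0)*(5*x))))*((((2*a)*(z*9))+((3*5)+(9+9)))*0))) -> ((0*((y*(x*y))+((9*0)*(5*x))))*((((2*a)*(z*9))+((3*5)+(9+9)))*0)); overall: (1*((0*((y*(x*y))+((9*0)*(5*x))))*((((2*a)*(z*9))+((3*5)+(9+9)))*0))) -> ((0*((y*(x*y))+((9*0)*(5*x))))*((((2*a)*(z*9))+((3*5)+(9+9)))*0))
Step 2: at L: (0*((y*(x*y))+((9*0)*(5*x)))) -> 0; overall: ((0*((y*(x*y))+((9*0)*(5*x))))*((((2*a)*(z*9))+((3*5)+(9+9)))*0)) -> (0*((((2*a)*(z*9))+((3*5)+(9+9)))*0))
Step 3: at root: (0*((((2*a)*(z*9))+((3*5)+(9+9)))*0)) -> 0; overall: (0*((((2*a)*(z*9))+((3*5)+(9+9)))*0)) -> 0
Fixed point: 0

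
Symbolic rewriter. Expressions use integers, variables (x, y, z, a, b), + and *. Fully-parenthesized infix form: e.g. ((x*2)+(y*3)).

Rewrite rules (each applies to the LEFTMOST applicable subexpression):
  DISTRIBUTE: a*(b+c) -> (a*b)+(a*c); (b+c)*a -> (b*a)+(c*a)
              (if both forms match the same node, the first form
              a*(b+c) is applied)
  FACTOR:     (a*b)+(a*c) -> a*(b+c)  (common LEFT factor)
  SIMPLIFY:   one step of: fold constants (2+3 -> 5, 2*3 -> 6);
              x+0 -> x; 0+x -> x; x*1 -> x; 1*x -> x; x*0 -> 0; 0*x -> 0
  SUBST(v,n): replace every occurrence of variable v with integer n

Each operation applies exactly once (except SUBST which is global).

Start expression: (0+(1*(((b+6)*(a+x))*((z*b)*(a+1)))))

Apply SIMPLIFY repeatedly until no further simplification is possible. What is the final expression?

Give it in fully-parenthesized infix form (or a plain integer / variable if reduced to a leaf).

Answer: (((b+6)*(a+x))*((z*b)*(a+1)))

Derivation:
Start: (0+(1*(((b+6)*(a+x))*((z*b)*(a+1)))))
Step 1: at root: (0+(1*(((b+6)*(a+x))*((z*b)*(a+1))))) -> (1*(((b+6)*(a+x))*((z*b)*(a+1)))); overall: (0+(1*(((b+6)*(a+x))*((z*b)*(a+1))))) -> (1*(((b+6)*(a+x))*((z*b)*(a+1))))
Step 2: at root: (1*(((b+6)*(a+x))*((z*b)*(a+1)))) -> (((b+6)*(a+x))*((z*b)*(a+1))); overall: (1*(((b+6)*(a+x))*((z*b)*(a+1)))) -> (((b+6)*(a+x))*((z*b)*(a+1)))
Fixed point: (((b+6)*(a+x))*((z*b)*(a+1)))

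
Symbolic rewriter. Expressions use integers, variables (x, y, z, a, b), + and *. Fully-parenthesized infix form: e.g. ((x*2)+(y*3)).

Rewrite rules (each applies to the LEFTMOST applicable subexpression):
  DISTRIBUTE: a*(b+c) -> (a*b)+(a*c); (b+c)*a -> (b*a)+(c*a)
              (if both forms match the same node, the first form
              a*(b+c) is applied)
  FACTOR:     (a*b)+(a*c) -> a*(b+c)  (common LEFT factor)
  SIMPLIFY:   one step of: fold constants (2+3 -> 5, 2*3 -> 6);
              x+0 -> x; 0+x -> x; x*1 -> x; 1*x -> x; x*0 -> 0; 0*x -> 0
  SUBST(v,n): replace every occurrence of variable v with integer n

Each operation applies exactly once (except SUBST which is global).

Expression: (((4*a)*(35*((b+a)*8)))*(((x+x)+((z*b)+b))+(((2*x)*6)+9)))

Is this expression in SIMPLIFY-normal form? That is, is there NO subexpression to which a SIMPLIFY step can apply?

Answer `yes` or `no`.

Answer: yes

Derivation:
Expression: (((4*a)*(35*((b+a)*8)))*(((x+x)+((z*b)+b))+(((2*x)*6)+9)))
Scanning for simplifiable subexpressions (pre-order)...
  at root: (((4*a)*(35*((b+a)*8)))*(((x+x)+((z*b)+b))+(((2*x)*6)+9))) (not simplifiable)
  at L: ((4*a)*(35*((b+a)*8))) (not simplifiable)
  at LL: (4*a) (not simplifiable)
  at LR: (35*((b+a)*8)) (not simplifiable)
  at LRR: ((b+a)*8) (not simplifiable)
  at LRRL: (b+a) (not simplifiable)
  at R: (((x+x)+((z*b)+b))+(((2*x)*6)+9)) (not simplifiable)
  at RL: ((x+x)+((z*b)+b)) (not simplifiable)
  at RLL: (x+x) (not simplifiable)
  at RLR: ((z*b)+b) (not simplifiable)
  at RLRL: (z*b) (not simplifiable)
  at RR: (((2*x)*6)+9) (not simplifiable)
  at RRL: ((2*x)*6) (not simplifiable)
  at RRLL: (2*x) (not simplifiable)
Result: no simplifiable subexpression found -> normal form.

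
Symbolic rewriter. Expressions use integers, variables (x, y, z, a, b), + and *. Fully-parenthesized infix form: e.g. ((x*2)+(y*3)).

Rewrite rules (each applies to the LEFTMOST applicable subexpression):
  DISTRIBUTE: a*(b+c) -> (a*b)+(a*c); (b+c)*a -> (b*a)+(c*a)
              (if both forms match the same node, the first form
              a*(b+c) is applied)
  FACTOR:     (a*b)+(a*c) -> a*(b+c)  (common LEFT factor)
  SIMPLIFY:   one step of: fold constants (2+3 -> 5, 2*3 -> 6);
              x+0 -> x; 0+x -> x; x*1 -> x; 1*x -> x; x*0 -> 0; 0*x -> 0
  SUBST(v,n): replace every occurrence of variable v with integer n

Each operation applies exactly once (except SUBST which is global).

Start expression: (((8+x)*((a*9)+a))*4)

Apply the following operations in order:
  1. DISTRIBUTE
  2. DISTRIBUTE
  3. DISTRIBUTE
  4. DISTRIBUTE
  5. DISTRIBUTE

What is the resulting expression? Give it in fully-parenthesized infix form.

Answer: ((((8*(a*9))*4)+((x*(a*9))*4))+(((8*a)+(x*a))*4))

Derivation:
Start: (((8+x)*((a*9)+a))*4)
Apply DISTRIBUTE at L (target: ((8+x)*((a*9)+a))): (((8+x)*((a*9)+a))*4) -> ((((8+x)*(a*9))+((8+x)*a))*4)
Apply DISTRIBUTE at root (target: ((((8+x)*(a*9))+((8+x)*a))*4)): ((((8+x)*(a*9))+((8+x)*a))*4) -> ((((8+x)*(a*9))*4)+(((8+x)*a)*4))
Apply DISTRIBUTE at LL (target: ((8+x)*(a*9))): ((((8+x)*(a*9))*4)+(((8+x)*a)*4)) -> ((((8*(a*9))+(x*(a*9)))*4)+(((8+x)*a)*4))
Apply DISTRIBUTE at L (target: (((8*(a*9))+(x*(a*9)))*4)): ((((8*(a*9))+(x*(a*9)))*4)+(((8+x)*a)*4)) -> ((((8*(a*9))*4)+((x*(a*9))*4))+(((8+x)*a)*4))
Apply DISTRIBUTE at RL (target: ((8+x)*a)): ((((8*(a*9))*4)+((x*(a*9))*4))+(((8+x)*a)*4)) -> ((((8*(a*9))*4)+((x*(a*9))*4))+(((8*a)+(x*a))*4))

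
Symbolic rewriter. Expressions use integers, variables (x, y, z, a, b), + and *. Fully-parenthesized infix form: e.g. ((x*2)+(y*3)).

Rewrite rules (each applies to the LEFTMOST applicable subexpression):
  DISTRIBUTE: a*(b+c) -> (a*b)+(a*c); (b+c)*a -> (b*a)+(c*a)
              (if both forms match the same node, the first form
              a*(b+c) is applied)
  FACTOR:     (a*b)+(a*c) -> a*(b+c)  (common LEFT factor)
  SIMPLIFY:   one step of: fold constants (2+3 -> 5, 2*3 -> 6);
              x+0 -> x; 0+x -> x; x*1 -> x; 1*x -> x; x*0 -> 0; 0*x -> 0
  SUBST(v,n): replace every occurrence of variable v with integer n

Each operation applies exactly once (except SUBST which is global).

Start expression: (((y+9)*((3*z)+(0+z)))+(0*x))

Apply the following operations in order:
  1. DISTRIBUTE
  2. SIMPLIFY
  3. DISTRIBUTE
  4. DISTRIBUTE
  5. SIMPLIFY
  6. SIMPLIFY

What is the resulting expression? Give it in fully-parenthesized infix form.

Answer: (((y*(3*z))+(9*(3*z)))+((y*z)+(9*z)))

Derivation:
Start: (((y+9)*((3*z)+(0+z)))+(0*x))
Apply DISTRIBUTE at L (target: ((y+9)*((3*z)+(0+z)))): (((y+9)*((3*z)+(0+z)))+(0*x)) -> ((((y+9)*(3*z))+((y+9)*(0+z)))+(0*x))
Apply SIMPLIFY at LRR (target: (0+z)): ((((y+9)*(3*z))+((y+9)*(0+z)))+(0*x)) -> ((((y+9)*(3*z))+((y+9)*z))+(0*x))
Apply DISTRIBUTE at LL (target: ((y+9)*(3*z))): ((((y+9)*(3*z))+((y+9)*z))+(0*x)) -> ((((y*(3*z))+(9*(3*z)))+((y+9)*z))+(0*x))
Apply DISTRIBUTE at LR (target: ((y+9)*z)): ((((y*(3*z))+(9*(3*z)))+((y+9)*z))+(0*x)) -> ((((y*(3*z))+(9*(3*z)))+((y*z)+(9*z)))+(0*x))
Apply SIMPLIFY at R (target: (0*x)): ((((y*(3*z))+(9*(3*z)))+((y*z)+(9*z)))+(0*x)) -> ((((y*(3*z))+(9*(3*z)))+((y*z)+(9*z)))+0)
Apply SIMPLIFY at root (target: ((((y*(3*z))+(9*(3*z)))+((y*z)+(9*z)))+0)): ((((y*(3*z))+(9*(3*z)))+((y*z)+(9*z)))+0) -> (((y*(3*z))+(9*(3*z)))+((y*z)+(9*z)))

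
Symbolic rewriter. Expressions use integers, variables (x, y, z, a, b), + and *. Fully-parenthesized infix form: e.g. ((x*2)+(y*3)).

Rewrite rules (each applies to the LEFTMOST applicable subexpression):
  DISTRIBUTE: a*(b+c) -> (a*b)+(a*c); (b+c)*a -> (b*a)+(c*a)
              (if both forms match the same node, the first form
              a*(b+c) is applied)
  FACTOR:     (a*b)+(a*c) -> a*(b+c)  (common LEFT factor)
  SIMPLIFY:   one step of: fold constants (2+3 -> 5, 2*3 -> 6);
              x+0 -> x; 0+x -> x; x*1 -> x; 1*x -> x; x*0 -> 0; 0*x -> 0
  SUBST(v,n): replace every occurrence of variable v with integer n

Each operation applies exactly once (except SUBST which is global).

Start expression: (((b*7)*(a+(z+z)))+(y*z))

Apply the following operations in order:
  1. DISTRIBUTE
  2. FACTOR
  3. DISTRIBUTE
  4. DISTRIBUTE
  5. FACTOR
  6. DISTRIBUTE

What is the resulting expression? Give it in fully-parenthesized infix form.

Answer: ((((b*7)*a)+(((b*7)*z)+((b*7)*z)))+(y*z))

Derivation:
Start: (((b*7)*(a+(z+z)))+(y*z))
Apply DISTRIBUTE at L (target: ((b*7)*(a+(z+z)))): (((b*7)*(a+(z+z)))+(y*z)) -> ((((b*7)*a)+((b*7)*(z+z)))+(y*z))
Apply FACTOR at L (target: (((b*7)*a)+((b*7)*(z+z)))): ((((b*7)*a)+((b*7)*(z+z)))+(y*z)) -> (((b*7)*(a+(z+z)))+(y*z))
Apply DISTRIBUTE at L (target: ((b*7)*(a+(z+z)))): (((b*7)*(a+(z+z)))+(y*z)) -> ((((b*7)*a)+((b*7)*(z+z)))+(y*z))
Apply DISTRIBUTE at LR (target: ((b*7)*(z+z))): ((((b*7)*a)+((b*7)*(z+z)))+(y*z)) -> ((((b*7)*a)+(((b*7)*z)+((b*7)*z)))+(y*z))
Apply FACTOR at LR (target: (((b*7)*z)+((b*7)*z))): ((((b*7)*a)+(((b*7)*z)+((b*7)*z)))+(y*z)) -> ((((b*7)*a)+((b*7)*(z+z)))+(y*z))
Apply DISTRIBUTE at LR (target: ((b*7)*(z+z))): ((((b*7)*a)+((b*7)*(z+z)))+(y*z)) -> ((((b*7)*a)+(((b*7)*z)+((b*7)*z)))+(y*z))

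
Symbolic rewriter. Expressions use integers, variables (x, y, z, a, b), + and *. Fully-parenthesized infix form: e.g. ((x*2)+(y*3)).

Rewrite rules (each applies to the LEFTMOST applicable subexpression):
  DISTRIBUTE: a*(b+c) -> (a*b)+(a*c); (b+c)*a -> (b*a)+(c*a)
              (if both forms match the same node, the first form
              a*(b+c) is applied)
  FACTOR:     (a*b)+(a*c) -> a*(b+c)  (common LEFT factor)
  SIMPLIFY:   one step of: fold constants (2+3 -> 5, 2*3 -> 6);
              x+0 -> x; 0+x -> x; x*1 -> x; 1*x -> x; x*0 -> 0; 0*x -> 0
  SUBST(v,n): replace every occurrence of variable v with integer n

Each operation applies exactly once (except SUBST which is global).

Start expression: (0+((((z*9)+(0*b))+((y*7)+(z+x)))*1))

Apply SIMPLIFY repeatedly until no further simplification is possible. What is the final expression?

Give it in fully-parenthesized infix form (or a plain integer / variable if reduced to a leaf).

Answer: ((z*9)+((y*7)+(z+x)))

Derivation:
Start: (0+((((z*9)+(0*b))+((y*7)+(z+x)))*1))
Step 1: at root: (0+((((z*9)+(0*b))+((y*7)+(z+x)))*1)) -> ((((z*9)+(0*b))+((y*7)+(z+x)))*1); overall: (0+((((z*9)+(0*b))+((y*7)+(z+x)))*1)) -> ((((z*9)+(0*b))+((y*7)+(z+x)))*1)
Step 2: at root: ((((z*9)+(0*b))+((y*7)+(z+x)))*1) -> (((z*9)+(0*b))+((y*7)+(z+x))); overall: ((((z*9)+(0*b))+((y*7)+(z+x)))*1) -> (((z*9)+(0*b))+((y*7)+(z+x)))
Step 3: at LR: (0*b) -> 0; overall: (((z*9)+(0*b))+((y*7)+(z+x))) -> (((z*9)+0)+((y*7)+(z+x)))
Step 4: at L: ((z*9)+0) -> (z*9); overall: (((z*9)+0)+((y*7)+(z+x))) -> ((z*9)+((y*7)+(z+x)))
Fixed point: ((z*9)+((y*7)+(z+x)))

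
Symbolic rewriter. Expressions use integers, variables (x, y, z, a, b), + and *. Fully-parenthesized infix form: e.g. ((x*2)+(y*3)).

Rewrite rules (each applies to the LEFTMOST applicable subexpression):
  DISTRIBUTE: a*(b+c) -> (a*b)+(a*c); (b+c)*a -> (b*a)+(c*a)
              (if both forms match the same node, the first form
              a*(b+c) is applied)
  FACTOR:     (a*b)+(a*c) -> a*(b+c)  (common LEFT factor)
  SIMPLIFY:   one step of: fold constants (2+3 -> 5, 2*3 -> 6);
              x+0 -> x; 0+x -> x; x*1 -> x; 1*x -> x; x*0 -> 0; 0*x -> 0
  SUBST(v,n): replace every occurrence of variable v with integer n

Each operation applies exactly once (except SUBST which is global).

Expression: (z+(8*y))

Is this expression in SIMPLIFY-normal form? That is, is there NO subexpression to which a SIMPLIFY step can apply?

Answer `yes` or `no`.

Expression: (z+(8*y))
Scanning for simplifiable subexpressions (pre-order)...
  at root: (z+(8*y)) (not simplifiable)
  at R: (8*y) (not simplifiable)
Result: no simplifiable subexpression found -> normal form.

Answer: yes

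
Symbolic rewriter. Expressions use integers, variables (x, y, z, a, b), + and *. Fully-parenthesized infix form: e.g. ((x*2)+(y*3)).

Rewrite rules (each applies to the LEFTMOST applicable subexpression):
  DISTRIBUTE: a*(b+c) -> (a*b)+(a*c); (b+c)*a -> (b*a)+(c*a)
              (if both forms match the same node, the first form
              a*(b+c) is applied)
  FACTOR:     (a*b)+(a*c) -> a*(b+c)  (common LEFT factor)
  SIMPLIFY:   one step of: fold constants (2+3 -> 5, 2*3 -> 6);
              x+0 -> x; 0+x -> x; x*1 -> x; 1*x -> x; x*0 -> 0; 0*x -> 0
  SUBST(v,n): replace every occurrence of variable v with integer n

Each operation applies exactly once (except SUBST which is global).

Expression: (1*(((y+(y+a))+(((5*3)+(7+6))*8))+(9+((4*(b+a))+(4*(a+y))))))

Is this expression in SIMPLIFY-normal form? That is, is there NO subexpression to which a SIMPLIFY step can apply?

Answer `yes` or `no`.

Answer: no

Derivation:
Expression: (1*(((y+(y+a))+(((5*3)+(7+6))*8))+(9+((4*(b+a))+(4*(a+y))))))
Scanning for simplifiable subexpressions (pre-order)...
  at root: (1*(((y+(y+a))+(((5*3)+(7+6))*8))+(9+((4*(b+a))+(4*(a+y)))))) (SIMPLIFIABLE)
  at R: (((y+(y+a))+(((5*3)+(7+6))*8))+(9+((4*(b+a))+(4*(a+y))))) (not simplifiable)
  at RL: ((y+(y+a))+(((5*3)+(7+6))*8)) (not simplifiable)
  at RLL: (y+(y+a)) (not simplifiable)
  at RLLR: (y+a) (not simplifiable)
  at RLR: (((5*3)+(7+6))*8) (not simplifiable)
  at RLRL: ((5*3)+(7+6)) (not simplifiable)
  at RLRLL: (5*3) (SIMPLIFIABLE)
  at RLRLR: (7+6) (SIMPLIFIABLE)
  at RR: (9+((4*(b+a))+(4*(a+y)))) (not simplifiable)
  at RRR: ((4*(b+a))+(4*(a+y))) (not simplifiable)
  at RRRL: (4*(b+a)) (not simplifiable)
  at RRRLR: (b+a) (not simplifiable)
  at RRRR: (4*(a+y)) (not simplifiable)
  at RRRRR: (a+y) (not simplifiable)
Found simplifiable subexpr at path root: (1*(((y+(y+a))+(((5*3)+(7+6))*8))+(9+((4*(b+a))+(4*(a+y))))))
One SIMPLIFY step would give: (((y+(y+a))+(((5*3)+(7+6))*8))+(9+((4*(b+a))+(4*(a+y)))))
-> NOT in normal form.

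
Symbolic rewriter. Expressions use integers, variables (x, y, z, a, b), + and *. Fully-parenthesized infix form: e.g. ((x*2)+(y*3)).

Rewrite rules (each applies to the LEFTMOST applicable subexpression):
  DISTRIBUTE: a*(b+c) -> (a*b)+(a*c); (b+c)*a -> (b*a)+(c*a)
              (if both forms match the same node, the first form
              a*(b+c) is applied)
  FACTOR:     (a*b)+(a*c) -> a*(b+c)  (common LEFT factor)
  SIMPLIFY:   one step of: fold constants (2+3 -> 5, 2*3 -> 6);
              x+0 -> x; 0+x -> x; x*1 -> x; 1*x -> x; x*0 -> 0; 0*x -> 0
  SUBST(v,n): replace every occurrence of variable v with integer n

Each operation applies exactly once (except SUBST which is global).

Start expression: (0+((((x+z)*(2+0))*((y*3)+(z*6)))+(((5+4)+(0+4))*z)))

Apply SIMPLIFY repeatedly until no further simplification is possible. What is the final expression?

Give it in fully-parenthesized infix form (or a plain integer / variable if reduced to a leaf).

Start: (0+((((x+z)*(2+0))*((y*3)+(z*6)))+(((5+4)+(0+4))*z)))
Step 1: at root: (0+((((x+z)*(2+0))*((y*3)+(z*6)))+(((5+4)+(0+4))*z))) -> ((((x+z)*(2+0))*((y*3)+(z*6)))+(((5+4)+(0+4))*z)); overall: (0+((((x+z)*(2+0))*((y*3)+(z*6)))+(((5+4)+(0+4))*z))) -> ((((x+z)*(2+0))*((y*3)+(z*6)))+(((5+4)+(0+4))*z))
Step 2: at LLR: (2+0) -> 2; overall: ((((x+z)*(2+0))*((y*3)+(z*6)))+(((5+4)+(0+4))*z)) -> ((((x+z)*2)*((y*3)+(z*6)))+(((5+4)+(0+4))*z))
Step 3: at RLL: (5+4) -> 9; overall: ((((x+z)*2)*((y*3)+(z*6)))+(((5+4)+(0+4))*z)) -> ((((x+z)*2)*((y*3)+(z*6)))+((9+(0+4))*z))
Step 4: at RLR: (0+4) -> 4; overall: ((((x+z)*2)*((y*3)+(z*6)))+((9+(0+4))*z)) -> ((((x+z)*2)*((y*3)+(z*6)))+((9+4)*z))
Step 5: at RL: (9+4) -> 13; overall: ((((x+z)*2)*((y*3)+(z*6)))+((9+4)*z)) -> ((((x+z)*2)*((y*3)+(z*6)))+(13*z))
Fixed point: ((((x+z)*2)*((y*3)+(z*6)))+(13*z))

Answer: ((((x+z)*2)*((y*3)+(z*6)))+(13*z))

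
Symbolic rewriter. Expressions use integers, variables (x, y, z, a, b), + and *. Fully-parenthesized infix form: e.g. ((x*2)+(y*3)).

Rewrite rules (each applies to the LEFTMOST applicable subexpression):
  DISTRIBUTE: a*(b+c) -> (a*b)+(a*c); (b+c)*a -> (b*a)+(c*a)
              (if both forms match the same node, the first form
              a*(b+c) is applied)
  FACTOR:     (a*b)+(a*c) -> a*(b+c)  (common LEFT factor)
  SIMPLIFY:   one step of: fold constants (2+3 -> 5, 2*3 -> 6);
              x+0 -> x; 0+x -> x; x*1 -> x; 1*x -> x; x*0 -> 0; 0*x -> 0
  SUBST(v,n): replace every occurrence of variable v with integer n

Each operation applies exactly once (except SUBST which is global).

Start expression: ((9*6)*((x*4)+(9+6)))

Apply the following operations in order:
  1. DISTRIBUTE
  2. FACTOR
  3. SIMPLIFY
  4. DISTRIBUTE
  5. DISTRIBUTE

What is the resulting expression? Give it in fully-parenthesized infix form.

Start: ((9*6)*((x*4)+(9+6)))
Apply DISTRIBUTE at root (target: ((9*6)*((x*4)+(9+6)))): ((9*6)*((x*4)+(9+6))) -> (((9*6)*(x*4))+((9*6)*(9+6)))
Apply FACTOR at root (target: (((9*6)*(x*4))+((9*6)*(9+6)))): (((9*6)*(x*4))+((9*6)*(9+6))) -> ((9*6)*((x*4)+(9+6)))
Apply SIMPLIFY at L (target: (9*6)): ((9*6)*((x*4)+(9+6))) -> (54*((x*4)+(9+6)))
Apply DISTRIBUTE at root (target: (54*((x*4)+(9+6)))): (54*((x*4)+(9+6))) -> ((54*(x*4))+(54*(9+6)))
Apply DISTRIBUTE at R (target: (54*(9+6))): ((54*(x*4))+(54*(9+6))) -> ((54*(x*4))+((54*9)+(54*6)))

Answer: ((54*(x*4))+((54*9)+(54*6)))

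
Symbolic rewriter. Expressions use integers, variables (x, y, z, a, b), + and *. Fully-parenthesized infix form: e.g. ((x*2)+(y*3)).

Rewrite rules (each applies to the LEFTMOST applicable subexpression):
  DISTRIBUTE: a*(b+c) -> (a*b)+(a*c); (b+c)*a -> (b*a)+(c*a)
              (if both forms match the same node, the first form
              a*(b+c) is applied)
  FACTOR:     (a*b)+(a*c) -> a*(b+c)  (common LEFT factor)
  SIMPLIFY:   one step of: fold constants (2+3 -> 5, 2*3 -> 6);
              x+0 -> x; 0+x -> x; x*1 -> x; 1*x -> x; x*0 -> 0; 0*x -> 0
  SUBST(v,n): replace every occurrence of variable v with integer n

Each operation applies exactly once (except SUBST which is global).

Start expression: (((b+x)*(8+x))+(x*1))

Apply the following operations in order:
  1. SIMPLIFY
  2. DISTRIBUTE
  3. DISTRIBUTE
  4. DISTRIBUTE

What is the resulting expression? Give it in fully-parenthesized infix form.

Answer: ((((b*8)+(x*8))+((b*x)+(x*x)))+x)

Derivation:
Start: (((b+x)*(8+x))+(x*1))
Apply SIMPLIFY at R (target: (x*1)): (((b+x)*(8+x))+(x*1)) -> (((b+x)*(8+x))+x)
Apply DISTRIBUTE at L (target: ((b+x)*(8+x))): (((b+x)*(8+x))+x) -> ((((b+x)*8)+((b+x)*x))+x)
Apply DISTRIBUTE at LL (target: ((b+x)*8)): ((((b+x)*8)+((b+x)*x))+x) -> ((((b*8)+(x*8))+((b+x)*x))+x)
Apply DISTRIBUTE at LR (target: ((b+x)*x)): ((((b*8)+(x*8))+((b+x)*x))+x) -> ((((b*8)+(x*8))+((b*x)+(x*x)))+x)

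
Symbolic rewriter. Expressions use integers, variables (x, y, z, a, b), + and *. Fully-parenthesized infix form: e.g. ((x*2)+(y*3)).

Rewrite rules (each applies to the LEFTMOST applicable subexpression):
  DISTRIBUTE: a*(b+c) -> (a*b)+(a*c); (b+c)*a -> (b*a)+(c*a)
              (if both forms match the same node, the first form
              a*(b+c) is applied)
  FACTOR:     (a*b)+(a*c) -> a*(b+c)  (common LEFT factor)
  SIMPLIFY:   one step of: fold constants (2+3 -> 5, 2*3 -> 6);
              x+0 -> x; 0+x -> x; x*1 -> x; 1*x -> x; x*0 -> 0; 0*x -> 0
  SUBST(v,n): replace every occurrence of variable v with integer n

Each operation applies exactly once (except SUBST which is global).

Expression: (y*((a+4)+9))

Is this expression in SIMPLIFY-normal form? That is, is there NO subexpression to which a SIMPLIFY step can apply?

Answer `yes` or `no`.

Expression: (y*((a+4)+9))
Scanning for simplifiable subexpressions (pre-order)...
  at root: (y*((a+4)+9)) (not simplifiable)
  at R: ((a+4)+9) (not simplifiable)
  at RL: (a+4) (not simplifiable)
Result: no simplifiable subexpression found -> normal form.

Answer: yes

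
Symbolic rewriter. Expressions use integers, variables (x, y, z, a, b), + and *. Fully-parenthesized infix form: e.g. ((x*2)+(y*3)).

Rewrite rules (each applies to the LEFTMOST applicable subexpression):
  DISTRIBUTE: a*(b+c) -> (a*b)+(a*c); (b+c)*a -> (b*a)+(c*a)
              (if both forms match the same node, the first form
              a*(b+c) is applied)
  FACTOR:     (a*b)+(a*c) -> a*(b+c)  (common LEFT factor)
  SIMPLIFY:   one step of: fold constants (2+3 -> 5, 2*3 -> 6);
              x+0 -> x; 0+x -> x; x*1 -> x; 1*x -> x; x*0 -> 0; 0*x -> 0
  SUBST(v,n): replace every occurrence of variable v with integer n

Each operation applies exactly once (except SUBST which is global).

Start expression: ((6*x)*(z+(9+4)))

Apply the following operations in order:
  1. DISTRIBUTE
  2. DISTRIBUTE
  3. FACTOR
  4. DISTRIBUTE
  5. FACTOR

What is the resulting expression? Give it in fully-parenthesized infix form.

Start: ((6*x)*(z+(9+4)))
Apply DISTRIBUTE at root (target: ((6*x)*(z+(9+4)))): ((6*x)*(z+(9+4))) -> (((6*x)*z)+((6*x)*(9+4)))
Apply DISTRIBUTE at R (target: ((6*x)*(9+4))): (((6*x)*z)+((6*x)*(9+4))) -> (((6*x)*z)+(((6*x)*9)+((6*x)*4)))
Apply FACTOR at R (target: (((6*x)*9)+((6*x)*4))): (((6*x)*z)+(((6*x)*9)+((6*x)*4))) -> (((6*x)*z)+((6*x)*(9+4)))
Apply DISTRIBUTE at R (target: ((6*x)*(9+4))): (((6*x)*z)+((6*x)*(9+4))) -> (((6*x)*z)+(((6*x)*9)+((6*x)*4)))
Apply FACTOR at R (target: (((6*x)*9)+((6*x)*4))): (((6*x)*z)+(((6*x)*9)+((6*x)*4))) -> (((6*x)*z)+((6*x)*(9+4)))

Answer: (((6*x)*z)+((6*x)*(9+4)))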